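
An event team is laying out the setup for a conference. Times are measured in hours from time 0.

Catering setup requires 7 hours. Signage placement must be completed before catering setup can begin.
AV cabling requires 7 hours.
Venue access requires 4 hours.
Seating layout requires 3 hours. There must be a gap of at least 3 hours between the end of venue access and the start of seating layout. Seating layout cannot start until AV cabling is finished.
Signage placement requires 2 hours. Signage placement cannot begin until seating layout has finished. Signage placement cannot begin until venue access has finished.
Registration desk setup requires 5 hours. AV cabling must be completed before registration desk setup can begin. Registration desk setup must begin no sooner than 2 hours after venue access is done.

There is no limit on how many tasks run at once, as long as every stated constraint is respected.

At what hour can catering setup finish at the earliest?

19

Nothing blocks AV cabling, so it runs from hour 0 to hour 7.
Venue access has no prerequisites, so it starts at hour 0 and finishes at hour 4.
For seating layout: venue access (finishes hour 4, plus 3-hour gap → hour 7); AV cabling (finishes hour 7). Taking the maximum gives a start of hour 7, and it finishes at 7 + 3 = hour 10.
Signage placement cannot start until seating layout (finishes hour 10); venue access (finishes hour 4). The controlling bound is hour 10, so signage placement finishes at 10 + 2 = hour 12.
Catering setup waits on signage placement (finishes hour 12), so it starts at hour 12 and finishes at 12 + 7 = hour 19.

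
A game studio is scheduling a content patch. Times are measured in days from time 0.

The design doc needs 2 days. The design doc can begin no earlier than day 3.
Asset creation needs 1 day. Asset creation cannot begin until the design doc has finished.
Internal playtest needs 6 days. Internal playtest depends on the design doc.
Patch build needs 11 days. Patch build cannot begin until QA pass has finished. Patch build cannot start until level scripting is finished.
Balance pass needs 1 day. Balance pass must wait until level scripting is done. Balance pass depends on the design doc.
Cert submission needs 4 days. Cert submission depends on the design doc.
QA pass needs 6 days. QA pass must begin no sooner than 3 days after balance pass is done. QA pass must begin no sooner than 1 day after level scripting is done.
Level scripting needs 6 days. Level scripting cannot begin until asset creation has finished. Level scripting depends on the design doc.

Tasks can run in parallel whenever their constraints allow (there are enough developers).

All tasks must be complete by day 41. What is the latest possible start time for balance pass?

Patch build must finish by day 41; it takes 11 days, so it must start by 41 − 11 = day 30.
QA pass feeds into patch build (must start by day 30); so QA pass must finish by day 30 and therefore start by day 24.
Balance pass must finish before QA pass (must start by day 24, minus 3-day gap → day 21). With a 1-day duration, balance pass must start by 21 − 1 = day 20.

20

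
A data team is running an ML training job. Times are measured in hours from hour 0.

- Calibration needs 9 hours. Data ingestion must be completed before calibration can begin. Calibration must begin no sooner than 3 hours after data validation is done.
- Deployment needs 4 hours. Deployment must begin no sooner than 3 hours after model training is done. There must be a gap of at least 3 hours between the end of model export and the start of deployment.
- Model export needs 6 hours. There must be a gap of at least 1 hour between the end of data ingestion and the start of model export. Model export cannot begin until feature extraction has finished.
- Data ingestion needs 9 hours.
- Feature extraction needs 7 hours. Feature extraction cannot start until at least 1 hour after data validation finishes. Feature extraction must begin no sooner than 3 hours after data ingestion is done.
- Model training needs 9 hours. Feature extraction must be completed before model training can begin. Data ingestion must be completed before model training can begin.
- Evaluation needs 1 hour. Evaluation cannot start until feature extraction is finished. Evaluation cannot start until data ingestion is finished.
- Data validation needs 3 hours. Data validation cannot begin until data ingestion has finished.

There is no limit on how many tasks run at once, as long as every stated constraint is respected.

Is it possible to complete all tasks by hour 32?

Data ingestion can start immediately at hour 0; it finishes at hour 9.
Data validation cannot begin until data ingestion (finishes hour 9). It runs from hour 9 to 9 + 3 = hour 12.
Calibration cannot start until data ingestion (finishes hour 9); data validation (finishes hour 12, plus 3-hour gap → hour 15). The controlling bound is hour 15, so calibration finishes at 15 + 9 = hour 24.
For feature extraction: data validation (finishes hour 12, plus 1-hour gap → hour 13); data ingestion (finishes hour 9, plus 3-hour gap → hour 12). Taking the maximum gives a start of hour 13, and it finishes at 13 + 7 = hour 20.
Model export needs all of data ingestion (finishes hour 9, plus 1-hour gap → hour 10); feature extraction (finishes hour 20). That puts its earliest start at hour 20; it finishes at 20 + 6 = hour 26.
For evaluation: feature extraction (finishes hour 20); data ingestion (finishes hour 9). Taking the maximum gives a start of hour 20, and it finishes at 20 + 1 = hour 21.
For model training: feature extraction (finishes hour 20); data ingestion (finishes hour 9). Taking the maximum gives a start of hour 20, and it finishes at 20 + 9 = hour 29.
Deployment has to wait for model training (finishes hour 29, plus 3-hour gap → hour 32); model export (finishes hour 26, plus 3-hour gap → hour 29). The latest of these is hour 32, so deployment runs hour 32 to 32 + 4 = hour 36.
The earliest everything can be done is hour 36, which is after the deadline of 32, so it is not possible.

No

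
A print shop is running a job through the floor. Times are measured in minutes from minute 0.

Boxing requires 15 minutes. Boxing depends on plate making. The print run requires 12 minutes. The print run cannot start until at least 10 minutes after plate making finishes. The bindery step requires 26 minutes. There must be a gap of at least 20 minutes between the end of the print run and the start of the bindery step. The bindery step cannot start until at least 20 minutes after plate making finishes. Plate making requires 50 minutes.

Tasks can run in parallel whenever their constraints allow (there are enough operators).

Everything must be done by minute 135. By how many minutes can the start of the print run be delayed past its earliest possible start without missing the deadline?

17

Plate making can start immediately at minute 0; it finishes at minute 50.
After plate making (finishes minute 50, plus 10-minute gap → minute 60), the print run can start at minute 60 and finishes at minute 72.

Working backward from the deadline:
Nothing follows the bindery step; the deadline of minute 135 is its only limit. It must start by 135 − 26 = minute 109.
Since the bindery step (must start by minute 109, minus 20-minute gap → minute 89) depends on it, the print run must finish by minute 89. Backing off its 12-minute duration gives a latest start of minute 77.
So the print run can start as early as minute 60 and as late as minute 77, giving 77 − 60 = 17 minutes of slack.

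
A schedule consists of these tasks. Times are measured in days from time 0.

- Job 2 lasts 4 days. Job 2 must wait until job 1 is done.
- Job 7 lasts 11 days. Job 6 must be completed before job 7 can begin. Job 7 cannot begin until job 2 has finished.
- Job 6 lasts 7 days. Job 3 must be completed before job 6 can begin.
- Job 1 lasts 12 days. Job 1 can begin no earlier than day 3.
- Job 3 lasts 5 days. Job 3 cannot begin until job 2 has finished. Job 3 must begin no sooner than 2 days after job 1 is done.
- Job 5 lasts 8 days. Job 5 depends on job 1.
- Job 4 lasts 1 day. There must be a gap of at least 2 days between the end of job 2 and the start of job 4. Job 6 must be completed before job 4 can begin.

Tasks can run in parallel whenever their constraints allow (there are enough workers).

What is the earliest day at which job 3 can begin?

After its own release at day 3, job 1 can start at day 3 and finishes at day 15.
After job 1 (finishes day 15), job 2 can start at day 15 and finishes at day 19.
Job 3 waits on job 2 (finishes day 19); job 1 (finishes day 15, plus 2-day gap → day 17). The latest of these is day 19, which is the earliest job 3 can start.

19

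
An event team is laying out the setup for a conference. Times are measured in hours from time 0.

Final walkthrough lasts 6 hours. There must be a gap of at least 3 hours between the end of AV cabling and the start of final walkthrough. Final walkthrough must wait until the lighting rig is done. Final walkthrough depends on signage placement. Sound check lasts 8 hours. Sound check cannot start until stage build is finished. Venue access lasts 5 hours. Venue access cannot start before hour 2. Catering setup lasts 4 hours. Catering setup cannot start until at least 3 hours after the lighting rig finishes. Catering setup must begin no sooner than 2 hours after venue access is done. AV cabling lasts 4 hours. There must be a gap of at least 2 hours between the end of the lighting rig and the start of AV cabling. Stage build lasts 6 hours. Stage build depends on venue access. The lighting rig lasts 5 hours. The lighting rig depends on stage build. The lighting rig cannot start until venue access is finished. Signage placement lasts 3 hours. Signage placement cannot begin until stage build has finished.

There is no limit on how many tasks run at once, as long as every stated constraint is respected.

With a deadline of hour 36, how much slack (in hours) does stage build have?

3

Venue access waits on its own release at hour 2, so it starts at hour 2 and finishes at 2 + 5 = hour 7.
After venue access (finishes hour 7), stage build can start at hour 7 and finishes at hour 13.

Working backward from the deadline:
Final walkthrough must finish by hour 36; it takes 6 hours, so it must start by 36 − 6 = hour 30.
AV cabling has to be done before final walkthrough (must start by hour 30, minus 3-hour gap → hour 27). That means finishing by hour 27, i.e. starting by 27 − 4 = hour 23.
Catering setup must finish by hour 36; it takes 4 hours, so it must start by 36 − 4 = hour 32.
For the lighting rig: AV cabling (must start by hour 23, minus 2-hour gap → hour 21); catering setup (must start by hour 32, minus 3-hour gap → hour 29); final walkthrough (must start by hour 30). The most restrictive is hour 21; with a 5-hour duration, the lighting rig must start by hour 16.
Signage placement has to be done before final walkthrough (must start by hour 30). That means finishing by hour 30, i.e. starting by 30 − 3 = hour 27.
Sound check has no dependents, so it just needs to finish by hour 36. Starting by 36 − 8 = hour 28 achieves that.
Stage build must finish in time for the lighting rig (must start by hour 16); signage placement (must start by hour 27); sound check (must start by hour 28). The tightest is hour 16, so stage build must start by 16 − 6 = hour 10.
So stage build can start as early as hour 7 and as late as hour 10, giving 10 − 7 = 3 hours of slack.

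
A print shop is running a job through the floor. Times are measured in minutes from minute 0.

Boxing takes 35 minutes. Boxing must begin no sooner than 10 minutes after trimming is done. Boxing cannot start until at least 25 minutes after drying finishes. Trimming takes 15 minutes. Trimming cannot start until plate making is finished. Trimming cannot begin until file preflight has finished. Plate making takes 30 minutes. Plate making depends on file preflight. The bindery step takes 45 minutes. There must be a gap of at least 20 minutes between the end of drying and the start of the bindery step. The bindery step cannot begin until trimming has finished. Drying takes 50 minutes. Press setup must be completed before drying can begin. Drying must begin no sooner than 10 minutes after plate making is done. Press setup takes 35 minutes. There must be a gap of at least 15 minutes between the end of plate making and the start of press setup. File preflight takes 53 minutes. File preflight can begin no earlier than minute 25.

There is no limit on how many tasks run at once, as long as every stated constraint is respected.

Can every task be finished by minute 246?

File preflight waits on its own release at minute 25, so it starts at minute 25 and finishes at 25 + 53 = minute 78.
Plate making cannot begin until file preflight (finishes minute 78). It runs from minute 78 to 78 + 30 = minute 108.
For trimming: plate making (finishes minute 108); file preflight (finishes minute 78). Taking the maximum gives a start of minute 108, and it finishes at 108 + 15 = minute 123.
After plate making (finishes minute 108, plus 15-minute gap → minute 123), press setup can start at minute 123 and finishes at minute 158.
Drying needs all of press setup (finishes minute 158); plate making (finishes minute 108, plus 10-minute gap → minute 118). That puts its earliest start at minute 158; it finishes at 158 + 50 = minute 208.
Boxing needs all of trimming (finishes minute 123, plus 10-minute gap → minute 133); drying (finishes minute 208, plus 25-minute gap → minute 233). That puts its earliest start at minute 233; it finishes at 233 + 35 = minute 268.
For the bindery step: drying (finishes minute 208, plus 20-minute gap → minute 228); trimming (finishes minute 123). Taking the maximum gives a start of minute 228, and it finishes at 228 + 45 = minute 273.
The earliest everything can be done is minute 273, which is after the deadline of 246, so it is not possible.

No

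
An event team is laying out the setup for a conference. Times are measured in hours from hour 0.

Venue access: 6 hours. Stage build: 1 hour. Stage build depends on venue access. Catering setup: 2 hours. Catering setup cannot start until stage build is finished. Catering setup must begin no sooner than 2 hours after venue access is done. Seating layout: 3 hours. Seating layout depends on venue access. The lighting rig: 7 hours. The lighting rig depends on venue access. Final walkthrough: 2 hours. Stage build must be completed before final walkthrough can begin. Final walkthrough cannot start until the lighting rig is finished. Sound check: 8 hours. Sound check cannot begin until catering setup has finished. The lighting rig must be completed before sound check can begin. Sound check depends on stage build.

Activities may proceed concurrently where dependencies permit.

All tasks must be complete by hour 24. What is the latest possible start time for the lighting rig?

9

Sound check must finish by hour 24; it takes 8 hours, so it must start by 24 − 8 = hour 16.
To finish by hour 24, final walkthrough (duration 2) must start no later than hour 22.
The lighting rig has several dependents: sound check (must start by hour 16); final walkthrough (must start by hour 22). The earliest of those limits is hour 16, so the lighting rig must start by 16 − 7 = hour 9.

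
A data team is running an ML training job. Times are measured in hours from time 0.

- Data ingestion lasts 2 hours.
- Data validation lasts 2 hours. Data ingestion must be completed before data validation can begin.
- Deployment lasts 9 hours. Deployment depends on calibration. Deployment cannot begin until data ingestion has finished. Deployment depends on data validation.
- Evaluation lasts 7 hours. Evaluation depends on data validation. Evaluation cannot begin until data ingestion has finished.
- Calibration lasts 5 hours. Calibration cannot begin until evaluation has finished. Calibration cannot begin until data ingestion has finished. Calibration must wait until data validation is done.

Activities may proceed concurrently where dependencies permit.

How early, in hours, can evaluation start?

4

Data ingestion can start immediately at hour 0; it finishes at hour 2.
Data validation cannot begin until data ingestion (finishes hour 2). It runs from hour 2 to 2 + 2 = hour 4.
Evaluation waits on data validation (finishes hour 4); data ingestion (finishes hour 2). The latest of these is hour 4, which is the earliest evaluation can start.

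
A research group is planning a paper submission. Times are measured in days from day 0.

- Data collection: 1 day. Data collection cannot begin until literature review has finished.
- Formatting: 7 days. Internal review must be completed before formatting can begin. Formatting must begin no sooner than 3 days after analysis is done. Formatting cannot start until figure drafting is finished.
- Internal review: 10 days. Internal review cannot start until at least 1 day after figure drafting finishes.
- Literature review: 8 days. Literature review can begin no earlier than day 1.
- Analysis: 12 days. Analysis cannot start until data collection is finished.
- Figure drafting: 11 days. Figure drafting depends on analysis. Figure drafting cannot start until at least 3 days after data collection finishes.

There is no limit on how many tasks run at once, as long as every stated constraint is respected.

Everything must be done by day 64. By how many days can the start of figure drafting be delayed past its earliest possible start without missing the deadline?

Literature review waits on its own release at day 1, so it starts at day 1 and finishes at 1 + 8 = day 9.
Data collection cannot begin until literature review (finishes day 9). It runs from day 9 to 9 + 1 = day 10.
After data collection (finishes day 10), analysis can start at day 10 and finishes at day 22.
Figure drafting has to wait for analysis (finishes day 22); data collection (finishes day 10, plus 3-day gap → day 13). The latest of these is day 22, so figure drafting runs day 22 to 22 + 11 = day 33.

Working backward from the deadline:
Nothing follows formatting; the deadline of day 64 is its only limit. It must start by 64 − 7 = day 57.
Internal review has to be done before formatting (must start by day 57). That means finishing by day 57, i.e. starting by 57 − 10 = day 47.
Figure drafting has several dependents: internal review (must start by day 47, minus 1-day gap → day 46); formatting (must start by day 57). The earliest of those limits is day 46, so figure drafting must start by 46 − 11 = day 35.
So figure drafting can start as early as day 22 and as late as day 35, giving 35 − 22 = 13 days of slack.

13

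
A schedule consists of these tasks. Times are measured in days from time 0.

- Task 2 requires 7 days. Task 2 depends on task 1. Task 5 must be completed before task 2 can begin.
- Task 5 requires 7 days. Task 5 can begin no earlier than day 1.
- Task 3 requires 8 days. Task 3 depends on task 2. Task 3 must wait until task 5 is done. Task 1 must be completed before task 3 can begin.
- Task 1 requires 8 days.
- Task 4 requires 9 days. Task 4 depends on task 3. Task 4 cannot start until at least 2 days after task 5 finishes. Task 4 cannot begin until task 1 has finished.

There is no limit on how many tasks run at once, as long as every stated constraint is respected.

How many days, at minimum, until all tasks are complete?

32

Task 5 waits on its own release at day 1, so it starts at day 1 and finishes at 1 + 7 = day 8.
Nothing blocks task 1, so it runs from day 0 to day 8.
For task 2: task 1 (finishes day 8); task 5 (finishes day 8). Taking the maximum gives a start of day 8, and it finishes at 8 + 7 = day 15.
Task 3 cannot start until task 2 (finishes day 15); task 5 (finishes day 8); task 1 (finishes day 8). The controlling bound is day 15, so task 3 finishes at 15 + 8 = day 23.
Task 4 has to wait for task 3 (finishes day 23); task 5 (finishes day 8, plus 2-day gap → day 10); task 1 (finishes day 8). The latest of these is day 23, so task 4 runs day 23 to 23 + 9 = day 32.
All tasks are finished once the last one completes. Finish times: Task 1 at 8, Task 2 at 15, Task 3 at 23, Task 4 at 32, Task 5 at 8. The latest is day 32.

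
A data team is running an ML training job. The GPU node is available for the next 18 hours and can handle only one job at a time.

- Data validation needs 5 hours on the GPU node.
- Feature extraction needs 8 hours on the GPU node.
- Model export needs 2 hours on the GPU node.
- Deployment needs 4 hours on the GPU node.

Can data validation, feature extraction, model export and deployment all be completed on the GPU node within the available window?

No

Running back to back, the jobs need 5 + 8 + 2 + 4 = 19 hours on the GPU node.
Since 19 > 18, they cannot all fit.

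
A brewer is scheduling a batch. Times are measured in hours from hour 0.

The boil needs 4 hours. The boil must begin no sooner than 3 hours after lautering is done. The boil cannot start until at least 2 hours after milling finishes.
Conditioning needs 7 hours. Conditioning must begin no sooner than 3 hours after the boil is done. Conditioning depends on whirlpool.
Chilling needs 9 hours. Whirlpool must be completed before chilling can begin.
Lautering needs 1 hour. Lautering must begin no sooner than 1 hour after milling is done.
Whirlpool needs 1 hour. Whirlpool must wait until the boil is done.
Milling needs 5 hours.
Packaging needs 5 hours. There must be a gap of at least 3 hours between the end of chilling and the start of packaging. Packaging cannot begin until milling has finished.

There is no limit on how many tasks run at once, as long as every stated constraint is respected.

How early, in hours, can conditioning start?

17

Milling has no prerequisites, so it starts at hour 0 and finishes at hour 5.
Lautering waits on milling (finishes hour 5, plus 1-hour gap → hour 6), so it starts at hour 6 and finishes at 6 + 1 = hour 7.
The boil needs all of lautering (finishes hour 7, plus 3-hour gap → hour 10); milling (finishes hour 5, plus 2-hour gap → hour 7). That puts its earliest start at hour 10; it finishes at 10 + 4 = hour 14.
Whirlpool waits on the boil (finishes hour 14), so it starts at hour 14 and finishes at 14 + 1 = hour 15.
Conditioning waits on the boil (finishes hour 14, plus 3-hour gap → hour 17); whirlpool (finishes hour 15). The latest of these is hour 17, which is the earliest conditioning can start.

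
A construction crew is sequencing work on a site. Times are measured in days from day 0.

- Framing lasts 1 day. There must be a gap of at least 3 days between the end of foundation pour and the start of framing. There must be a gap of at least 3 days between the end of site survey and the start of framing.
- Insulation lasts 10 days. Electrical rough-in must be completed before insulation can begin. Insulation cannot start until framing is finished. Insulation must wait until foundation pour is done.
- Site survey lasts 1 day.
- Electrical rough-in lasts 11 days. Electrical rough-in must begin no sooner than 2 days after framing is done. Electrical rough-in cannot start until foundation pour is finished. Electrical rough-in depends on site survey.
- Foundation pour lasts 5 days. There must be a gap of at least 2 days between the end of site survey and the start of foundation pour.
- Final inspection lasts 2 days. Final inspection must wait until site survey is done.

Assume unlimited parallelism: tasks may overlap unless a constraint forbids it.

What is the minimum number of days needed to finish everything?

35

Nothing blocks site survey, so it runs from day 0 to day 1.
Final inspection waits on site survey (finishes day 1), so it starts at day 1 and finishes at 1 + 2 = day 3.
After site survey (finishes day 1, plus 2-day gap → day 3), foundation pour can start at day 3 and finishes at day 8.
Framing cannot start until foundation pour (finishes day 8, plus 3-day gap → day 11); site survey (finishes day 1, plus 3-day gap → day 4). The controlling bound is day 11, so framing finishes at 11 + 1 = day 12.
Electrical rough-in has to wait for framing (finishes day 12, plus 2-day gap → day 14); foundation pour (finishes day 8); site survey (finishes day 1). The latest of these is day 14, so electrical rough-in runs day 14 to 14 + 11 = day 25.
Insulation cannot start until electrical rough-in (finishes day 25); framing (finishes day 12); foundation pour (finishes day 8). The controlling bound is day 25, so insulation finishes at 25 + 10 = day 35.
All tasks are finished once the last one completes. Finish times: Site survey at 1, Foundation pour at 8, Framing at 12, Electrical rough-in at 25, Insulation at 35, Final inspection at 3. The latest is day 35.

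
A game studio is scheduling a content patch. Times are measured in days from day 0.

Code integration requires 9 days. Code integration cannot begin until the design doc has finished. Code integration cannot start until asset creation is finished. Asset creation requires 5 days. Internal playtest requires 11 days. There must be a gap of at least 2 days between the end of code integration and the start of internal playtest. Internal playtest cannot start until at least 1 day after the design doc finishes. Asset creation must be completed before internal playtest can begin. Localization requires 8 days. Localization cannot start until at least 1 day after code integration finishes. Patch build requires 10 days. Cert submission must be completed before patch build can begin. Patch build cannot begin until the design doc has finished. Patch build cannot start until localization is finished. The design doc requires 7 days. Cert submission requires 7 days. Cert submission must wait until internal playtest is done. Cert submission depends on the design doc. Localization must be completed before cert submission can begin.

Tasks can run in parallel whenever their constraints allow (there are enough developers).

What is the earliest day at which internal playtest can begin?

Asset creation can start immediately at day 0; it finishes at day 5.
The design doc can start immediately at day 0; it finishes at day 7.
For code integration: the design doc (finishes day 7); asset creation (finishes day 5). Taking the maximum gives a start of day 7, and it finishes at 7 + 9 = day 16.
Internal playtest waits on code integration (finishes day 16, plus 2-day gap → day 18); the design doc (finishes day 7, plus 1-day gap → day 8); asset creation (finishes day 5). The latest of these is day 18, which is the earliest internal playtest can start.

18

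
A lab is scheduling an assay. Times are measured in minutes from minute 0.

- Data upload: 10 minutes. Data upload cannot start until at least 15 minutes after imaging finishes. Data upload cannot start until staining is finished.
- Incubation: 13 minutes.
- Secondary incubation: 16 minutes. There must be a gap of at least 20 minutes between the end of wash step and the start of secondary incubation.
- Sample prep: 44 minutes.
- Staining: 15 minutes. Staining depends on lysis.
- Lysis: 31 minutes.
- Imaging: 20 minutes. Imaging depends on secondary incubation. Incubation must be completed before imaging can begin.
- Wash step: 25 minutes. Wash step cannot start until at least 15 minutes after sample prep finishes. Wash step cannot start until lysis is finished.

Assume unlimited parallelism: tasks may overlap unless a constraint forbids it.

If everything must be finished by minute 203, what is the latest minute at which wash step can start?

Nothing follows data upload; the deadline of minute 203 is its only limit. It must start by 203 − 10 = minute 193.
Imaging feeds into data upload (must start by minute 193, minus 15-minute gap → minute 178); so imaging must finish by minute 178 and therefore start by minute 158.
Since imaging (must start by minute 158) depends on it, secondary incubation must finish by minute 158. Backing off its 16-minute duration gives a latest start of minute 142.
Wash step must finish before secondary incubation (must start by minute 142, minus 20-minute gap → minute 122). With a 25-minute duration, wash step must start by 122 − 25 = minute 97.

97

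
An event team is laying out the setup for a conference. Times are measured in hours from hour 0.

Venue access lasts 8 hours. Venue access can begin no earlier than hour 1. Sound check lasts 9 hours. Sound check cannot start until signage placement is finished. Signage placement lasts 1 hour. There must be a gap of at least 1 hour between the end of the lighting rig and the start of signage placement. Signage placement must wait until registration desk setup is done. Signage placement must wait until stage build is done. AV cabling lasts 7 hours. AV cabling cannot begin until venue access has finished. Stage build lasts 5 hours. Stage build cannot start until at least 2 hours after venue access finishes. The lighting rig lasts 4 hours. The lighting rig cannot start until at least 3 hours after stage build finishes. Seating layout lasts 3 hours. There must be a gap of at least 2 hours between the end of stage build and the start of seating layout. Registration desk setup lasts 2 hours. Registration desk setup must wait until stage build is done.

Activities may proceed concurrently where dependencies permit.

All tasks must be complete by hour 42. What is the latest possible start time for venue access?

9

Nothing follows sound check; the deadline of hour 42 is its only limit. It must start by 42 − 9 = hour 33.
Signage placement must finish before sound check (must start by hour 33). With a 1-hour duration, signage placement must start by 33 − 1 = hour 32.
The lighting rig feeds into signage placement (must start by hour 32, minus 1-hour gap → hour 31); so the lighting rig must finish by hour 31 and therefore start by hour 27.
To finish by hour 42, seating layout (duration 3) must start no later than hour 39.
Registration desk setup must finish before signage placement (must start by hour 32). With a 2-hour duration, registration desk setup must start by 32 − 2 = hour 30.
Stage build has several dependents: the lighting rig (must start by hour 27, minus 3-hour gap → hour 24); seating layout (must start by hour 39, minus 2-hour gap → hour 37); registration desk setup (must start by hour 30); signage placement (must start by hour 32). The earliest of those limits is hour 24, so stage build must start by 24 − 5 = hour 19.
Nothing follows AV cabling; the deadline of hour 42 is its only limit. It must start by 42 − 7 = hour 35.
Venue access has several dependents: stage build (must start by hour 19, minus 2-hour gap → hour 17); AV cabling (must start by hour 35). The earliest of those limits is hour 17, so venue access must start by 17 − 8 = hour 9.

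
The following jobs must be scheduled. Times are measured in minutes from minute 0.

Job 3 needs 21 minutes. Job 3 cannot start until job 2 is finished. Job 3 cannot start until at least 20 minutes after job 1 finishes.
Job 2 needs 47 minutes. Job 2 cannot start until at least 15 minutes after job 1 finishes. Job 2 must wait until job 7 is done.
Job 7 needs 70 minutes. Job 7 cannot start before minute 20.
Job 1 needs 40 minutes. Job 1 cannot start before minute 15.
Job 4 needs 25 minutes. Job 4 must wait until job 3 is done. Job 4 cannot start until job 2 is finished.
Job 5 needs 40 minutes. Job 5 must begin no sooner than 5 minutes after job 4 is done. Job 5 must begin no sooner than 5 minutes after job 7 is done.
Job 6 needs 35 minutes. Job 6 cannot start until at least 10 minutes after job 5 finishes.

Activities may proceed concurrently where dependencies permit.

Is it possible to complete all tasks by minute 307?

Job 7 cannot begin until its own release at minute 20. It runs from minute 20 to 20 + 70 = minute 90.
After its own release at minute 15, job 1 can start at minute 15 and finishes at minute 55.
Job 2 needs all of job 1 (finishes minute 55, plus 15-minute gap → minute 70); job 7 (finishes minute 90). That puts its earliest start at minute 90; it finishes at 90 + 47 = minute 137.
Job 3 cannot start until job 2 (finishes minute 137); job 1 (finishes minute 55, plus 20-minute gap → minute 75). The controlling bound is minute 137, so job 3 finishes at 137 + 21 = minute 158.
Job 4 has to wait for job 3 (finishes minute 158); job 2 (finishes minute 137). The latest of these is minute 158, so job 4 runs minute 158 to 158 + 25 = minute 183.
Job 5 has to wait for job 4 (finishes minute 183, plus 5-minute gap → minute 188); job 7 (finishes minute 90, plus 5-minute gap → minute 95). The latest of these is minute 188, so job 5 runs minute 188 to 188 + 40 = minute 228.
After job 5 (finishes minute 228, plus 10-minute gap → minute 238), job 6 can start at minute 238 and finishes at minute 273.
Every task is finished by minute 273, which is no later than the deadline of 307, so the schedule is feasible.

Yes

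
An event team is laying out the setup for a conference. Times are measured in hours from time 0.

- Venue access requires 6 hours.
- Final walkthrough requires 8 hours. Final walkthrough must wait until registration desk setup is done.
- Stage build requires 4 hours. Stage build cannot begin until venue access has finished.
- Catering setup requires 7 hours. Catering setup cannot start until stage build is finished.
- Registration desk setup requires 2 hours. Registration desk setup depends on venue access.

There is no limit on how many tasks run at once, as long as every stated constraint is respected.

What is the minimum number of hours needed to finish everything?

17

Venue access can start immediately at hour 0; it finishes at hour 6.
Registration desk setup cannot begin until venue access (finishes hour 6). It runs from hour 6 to 6 + 2 = hour 8.
After registration desk setup (finishes hour 8), final walkthrough can start at hour 8 and finishes at hour 16.
After venue access (finishes hour 6), stage build can start at hour 6 and finishes at hour 10.
After stage build (finishes hour 10), catering setup can start at hour 10 and finishes at hour 17.
All tasks are finished once the last one completes. Finish times: Venue access at 6, Stage build at 10, Registration desk setup at 8, Catering setup at 17, Final walkthrough at 16. The latest is hour 17.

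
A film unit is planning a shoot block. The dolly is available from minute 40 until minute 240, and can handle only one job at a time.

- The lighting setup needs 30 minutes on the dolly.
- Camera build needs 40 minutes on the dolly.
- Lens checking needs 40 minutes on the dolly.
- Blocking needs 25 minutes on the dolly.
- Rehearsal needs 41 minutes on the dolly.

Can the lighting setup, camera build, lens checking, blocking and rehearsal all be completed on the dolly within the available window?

Yes

The dolly window is 240 − 40 = 200 minutes.
Running back to back, the jobs need 30 + 40 + 40 + 25 + 41 = 176 minutes on the dolly.
Since 176 ≤ 200, they fit within the window.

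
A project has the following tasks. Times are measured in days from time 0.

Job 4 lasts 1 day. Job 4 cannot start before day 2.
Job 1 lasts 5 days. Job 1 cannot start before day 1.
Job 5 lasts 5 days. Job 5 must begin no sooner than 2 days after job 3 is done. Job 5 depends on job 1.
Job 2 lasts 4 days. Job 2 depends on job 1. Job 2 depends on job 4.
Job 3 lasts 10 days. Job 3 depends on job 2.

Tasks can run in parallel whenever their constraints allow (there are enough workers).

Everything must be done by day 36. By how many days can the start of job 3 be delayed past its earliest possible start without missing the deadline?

9

Job 4 waits on its own release at day 2, so it starts at day 2 and finishes at 2 + 1 = day 3.
Job 1 waits on its own release at day 1, so it starts at day 1 and finishes at 1 + 5 = day 6.
Job 2 cannot start until job 1 (finishes day 6); job 4 (finishes day 3). The controlling bound is day 6, so job 2 finishes at 6 + 4 = day 10.
After job 2 (finishes day 10), job 3 can start at day 10 and finishes at day 20.

Working backward from the deadline:
To finish by day 36, job 5 (duration 5) must start no later than day 31.
Job 3 feeds into job 5 (must start by day 31, minus 2-day gap → day 29); so job 3 must finish by day 29 and therefore start by day 19.
So job 3 can start as early as day 10 and as late as day 19, giving 19 − 10 = 9 days of slack.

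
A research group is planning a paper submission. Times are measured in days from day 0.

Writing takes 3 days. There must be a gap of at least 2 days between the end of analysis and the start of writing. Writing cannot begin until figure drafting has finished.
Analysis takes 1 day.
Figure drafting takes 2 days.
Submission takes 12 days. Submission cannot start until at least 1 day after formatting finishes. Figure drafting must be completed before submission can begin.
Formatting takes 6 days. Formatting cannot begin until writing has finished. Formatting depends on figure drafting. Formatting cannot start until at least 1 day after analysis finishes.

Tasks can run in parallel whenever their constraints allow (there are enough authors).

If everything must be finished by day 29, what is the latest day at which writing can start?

7

Nothing follows submission; the deadline of day 29 is its only limit. It must start by 29 − 12 = day 17.
Formatting has to be done before submission (must start by day 17, minus 1-day gap → day 16). That means finishing by day 16, i.e. starting by 16 − 6 = day 10.
Writing feeds into formatting (must start by day 10); so writing must finish by day 10 and therefore start by day 7.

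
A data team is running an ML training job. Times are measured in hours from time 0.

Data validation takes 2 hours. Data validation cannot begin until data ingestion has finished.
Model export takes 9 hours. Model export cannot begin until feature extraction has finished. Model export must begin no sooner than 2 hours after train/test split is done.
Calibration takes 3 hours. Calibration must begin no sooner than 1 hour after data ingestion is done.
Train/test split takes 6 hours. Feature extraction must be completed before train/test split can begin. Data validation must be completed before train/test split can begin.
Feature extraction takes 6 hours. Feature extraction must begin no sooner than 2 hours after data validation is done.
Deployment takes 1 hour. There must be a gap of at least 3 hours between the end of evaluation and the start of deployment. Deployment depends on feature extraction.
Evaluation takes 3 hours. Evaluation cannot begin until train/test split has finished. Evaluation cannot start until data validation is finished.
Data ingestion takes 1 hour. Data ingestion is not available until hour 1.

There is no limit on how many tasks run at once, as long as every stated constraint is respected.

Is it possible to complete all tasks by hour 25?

No

Data ingestion cannot begin until its own release at hour 1. It runs from hour 1 to 1 + 1 = hour 2.
Calibration cannot begin until data ingestion (finishes hour 2, plus 1-hour gap → hour 3). It runs from hour 3 to 3 + 3 = hour 6.
Data validation cannot begin until data ingestion (finishes hour 2). It runs from hour 2 to 2 + 2 = hour 4.
Feature extraction cannot begin until data validation (finishes hour 4, plus 2-hour gap → hour 6). It runs from hour 6 to 6 + 6 = hour 12.
Train/test split cannot start until feature extraction (finishes hour 12); data validation (finishes hour 4). The controlling bound is hour 12, so train/test split finishes at 12 + 6 = hour 18.
Model export needs all of feature extraction (finishes hour 12); train/test split (finishes hour 18, plus 2-hour gap → hour 20). That puts its earliest start at hour 20; it finishes at 20 + 9 = hour 29.
Evaluation needs all of train/test split (finishes hour 18); data validation (finishes hour 4). That puts its earliest start at hour 18; it finishes at 18 + 3 = hour 21.
Deployment needs all of evaluation (finishes hour 21, plus 3-hour gap → hour 24); feature extraction (finishes hour 12). That puts its earliest start at hour 24; it finishes at 24 + 1 = hour 25.
The earliest everything can be done is hour 29, which is after the deadline of 25, so it is not possible.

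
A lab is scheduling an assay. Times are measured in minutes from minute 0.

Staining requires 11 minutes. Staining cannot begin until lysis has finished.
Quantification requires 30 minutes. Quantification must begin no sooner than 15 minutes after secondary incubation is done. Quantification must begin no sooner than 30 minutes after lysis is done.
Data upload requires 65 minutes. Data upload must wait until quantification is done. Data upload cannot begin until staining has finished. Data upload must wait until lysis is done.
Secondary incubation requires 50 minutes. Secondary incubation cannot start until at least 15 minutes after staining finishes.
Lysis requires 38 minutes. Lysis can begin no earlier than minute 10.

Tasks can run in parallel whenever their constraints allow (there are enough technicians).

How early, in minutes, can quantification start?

139

After its own release at minute 10, lysis can start at minute 10 and finishes at minute 48.
After lysis (finishes minute 48), staining can start at minute 48 and finishes at minute 59.
Secondary incubation cannot begin until staining (finishes minute 59, plus 15-minute gap → minute 74). It runs from minute 74 to 74 + 50 = minute 124.
Quantification waits on secondary incubation (finishes minute 124, plus 15-minute gap → minute 139); lysis (finishes minute 48, plus 30-minute gap → minute 78). The latest of these is minute 139, which is the earliest quantification can start.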